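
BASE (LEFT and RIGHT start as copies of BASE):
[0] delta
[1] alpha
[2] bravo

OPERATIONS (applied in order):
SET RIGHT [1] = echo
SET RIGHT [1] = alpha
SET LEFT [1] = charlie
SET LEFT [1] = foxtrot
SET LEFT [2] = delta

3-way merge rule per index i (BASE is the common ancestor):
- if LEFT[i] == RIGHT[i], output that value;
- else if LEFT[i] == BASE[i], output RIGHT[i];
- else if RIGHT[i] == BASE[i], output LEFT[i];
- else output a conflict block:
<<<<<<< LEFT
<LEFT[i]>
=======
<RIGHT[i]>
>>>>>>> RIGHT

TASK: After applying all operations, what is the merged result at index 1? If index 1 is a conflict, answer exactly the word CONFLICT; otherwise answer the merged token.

Final LEFT:  [delta, foxtrot, delta]
Final RIGHT: [delta, alpha, bravo]
i=0: L=delta R=delta -> agree -> delta
i=1: L=foxtrot, R=alpha=BASE -> take LEFT -> foxtrot
i=2: L=delta, R=bravo=BASE -> take LEFT -> delta
Index 1 -> foxtrot

Answer: foxtrot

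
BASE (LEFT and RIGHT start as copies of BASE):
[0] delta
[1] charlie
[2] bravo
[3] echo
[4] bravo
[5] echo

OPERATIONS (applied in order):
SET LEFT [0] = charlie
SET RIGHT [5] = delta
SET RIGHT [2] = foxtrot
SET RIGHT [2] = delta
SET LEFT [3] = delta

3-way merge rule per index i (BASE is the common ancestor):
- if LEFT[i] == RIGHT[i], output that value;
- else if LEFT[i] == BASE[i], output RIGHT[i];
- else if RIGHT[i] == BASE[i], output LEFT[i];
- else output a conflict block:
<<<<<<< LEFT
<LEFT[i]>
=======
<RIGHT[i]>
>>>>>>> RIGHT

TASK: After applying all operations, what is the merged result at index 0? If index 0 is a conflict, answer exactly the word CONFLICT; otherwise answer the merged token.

Answer: charlie

Derivation:
Final LEFT:  [charlie, charlie, bravo, delta, bravo, echo]
Final RIGHT: [delta, charlie, delta, echo, bravo, delta]
i=0: L=charlie, R=delta=BASE -> take LEFT -> charlie
i=1: L=charlie R=charlie -> agree -> charlie
i=2: L=bravo=BASE, R=delta -> take RIGHT -> delta
i=3: L=delta, R=echo=BASE -> take LEFT -> delta
i=4: L=bravo R=bravo -> agree -> bravo
i=5: L=echo=BASE, R=delta -> take RIGHT -> delta
Index 0 -> charlie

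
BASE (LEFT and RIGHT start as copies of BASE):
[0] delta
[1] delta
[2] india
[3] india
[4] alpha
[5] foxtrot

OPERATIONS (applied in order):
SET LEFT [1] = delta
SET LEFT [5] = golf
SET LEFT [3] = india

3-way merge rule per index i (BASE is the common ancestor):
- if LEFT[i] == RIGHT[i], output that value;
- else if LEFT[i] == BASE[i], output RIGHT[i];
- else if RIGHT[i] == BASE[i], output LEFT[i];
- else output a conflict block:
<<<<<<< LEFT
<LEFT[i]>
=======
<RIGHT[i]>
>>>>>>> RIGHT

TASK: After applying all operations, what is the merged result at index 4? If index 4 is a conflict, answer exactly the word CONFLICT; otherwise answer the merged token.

Final LEFT:  [delta, delta, india, india, alpha, golf]
Final RIGHT: [delta, delta, india, india, alpha, foxtrot]
i=0: L=delta R=delta -> agree -> delta
i=1: L=delta R=delta -> agree -> delta
i=2: L=india R=india -> agree -> india
i=3: L=india R=india -> agree -> india
i=4: L=alpha R=alpha -> agree -> alpha
i=5: L=golf, R=foxtrot=BASE -> take LEFT -> golf
Index 4 -> alpha

Answer: alpha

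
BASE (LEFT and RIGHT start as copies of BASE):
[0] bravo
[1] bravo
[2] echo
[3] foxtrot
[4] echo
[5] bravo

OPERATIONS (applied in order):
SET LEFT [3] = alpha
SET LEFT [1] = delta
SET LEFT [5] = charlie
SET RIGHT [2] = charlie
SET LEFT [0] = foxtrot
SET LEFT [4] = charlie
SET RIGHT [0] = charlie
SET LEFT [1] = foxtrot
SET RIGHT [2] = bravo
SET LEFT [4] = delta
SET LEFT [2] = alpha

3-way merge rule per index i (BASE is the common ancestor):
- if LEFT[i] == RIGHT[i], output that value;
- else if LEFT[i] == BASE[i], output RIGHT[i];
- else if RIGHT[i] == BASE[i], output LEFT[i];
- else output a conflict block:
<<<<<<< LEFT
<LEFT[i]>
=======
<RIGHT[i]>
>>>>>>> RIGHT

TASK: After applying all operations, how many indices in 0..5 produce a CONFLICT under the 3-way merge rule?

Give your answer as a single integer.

Answer: 2

Derivation:
Final LEFT:  [foxtrot, foxtrot, alpha, alpha, delta, charlie]
Final RIGHT: [charlie, bravo, bravo, foxtrot, echo, bravo]
i=0: BASE=bravo L=foxtrot R=charlie all differ -> CONFLICT
i=1: L=foxtrot, R=bravo=BASE -> take LEFT -> foxtrot
i=2: BASE=echo L=alpha R=bravo all differ -> CONFLICT
i=3: L=alpha, R=foxtrot=BASE -> take LEFT -> alpha
i=4: L=delta, R=echo=BASE -> take LEFT -> delta
i=5: L=charlie, R=bravo=BASE -> take LEFT -> charlie
Conflict count: 2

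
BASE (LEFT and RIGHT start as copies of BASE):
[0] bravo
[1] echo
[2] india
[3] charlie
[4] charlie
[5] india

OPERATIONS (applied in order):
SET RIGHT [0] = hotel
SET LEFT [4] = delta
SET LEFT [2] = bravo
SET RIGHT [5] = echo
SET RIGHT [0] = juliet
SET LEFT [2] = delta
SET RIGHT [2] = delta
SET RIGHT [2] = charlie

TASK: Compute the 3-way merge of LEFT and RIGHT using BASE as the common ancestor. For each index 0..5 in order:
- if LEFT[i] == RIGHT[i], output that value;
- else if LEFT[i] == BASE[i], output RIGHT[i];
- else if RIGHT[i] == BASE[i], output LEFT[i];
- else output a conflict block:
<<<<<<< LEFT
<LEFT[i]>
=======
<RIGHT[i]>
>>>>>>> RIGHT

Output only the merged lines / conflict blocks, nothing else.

Final LEFT:  [bravo, echo, delta, charlie, delta, india]
Final RIGHT: [juliet, echo, charlie, charlie, charlie, echo]
i=0: L=bravo=BASE, R=juliet -> take RIGHT -> juliet
i=1: L=echo R=echo -> agree -> echo
i=2: BASE=india L=delta R=charlie all differ -> CONFLICT
i=3: L=charlie R=charlie -> agree -> charlie
i=4: L=delta, R=charlie=BASE -> take LEFT -> delta
i=5: L=india=BASE, R=echo -> take RIGHT -> echo

Answer: juliet
echo
<<<<<<< LEFT
delta
=======
charlie
>>>>>>> RIGHT
charlie
delta
echo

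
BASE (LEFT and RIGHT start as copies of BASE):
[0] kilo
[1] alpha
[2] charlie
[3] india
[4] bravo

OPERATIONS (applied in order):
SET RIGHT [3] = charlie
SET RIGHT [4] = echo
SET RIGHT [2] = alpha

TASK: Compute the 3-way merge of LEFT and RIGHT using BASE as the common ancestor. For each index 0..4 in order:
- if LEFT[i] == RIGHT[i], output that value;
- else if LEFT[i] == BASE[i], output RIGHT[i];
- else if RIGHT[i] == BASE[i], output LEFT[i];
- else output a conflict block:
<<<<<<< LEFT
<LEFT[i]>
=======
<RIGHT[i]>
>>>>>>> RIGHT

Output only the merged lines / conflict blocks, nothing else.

Answer: kilo
alpha
alpha
charlie
echo

Derivation:
Final LEFT:  [kilo, alpha, charlie, india, bravo]
Final RIGHT: [kilo, alpha, alpha, charlie, echo]
i=0: L=kilo R=kilo -> agree -> kilo
i=1: L=alpha R=alpha -> agree -> alpha
i=2: L=charlie=BASE, R=alpha -> take RIGHT -> alpha
i=3: L=india=BASE, R=charlie -> take RIGHT -> charlie
i=4: L=bravo=BASE, R=echo -> take RIGHT -> echo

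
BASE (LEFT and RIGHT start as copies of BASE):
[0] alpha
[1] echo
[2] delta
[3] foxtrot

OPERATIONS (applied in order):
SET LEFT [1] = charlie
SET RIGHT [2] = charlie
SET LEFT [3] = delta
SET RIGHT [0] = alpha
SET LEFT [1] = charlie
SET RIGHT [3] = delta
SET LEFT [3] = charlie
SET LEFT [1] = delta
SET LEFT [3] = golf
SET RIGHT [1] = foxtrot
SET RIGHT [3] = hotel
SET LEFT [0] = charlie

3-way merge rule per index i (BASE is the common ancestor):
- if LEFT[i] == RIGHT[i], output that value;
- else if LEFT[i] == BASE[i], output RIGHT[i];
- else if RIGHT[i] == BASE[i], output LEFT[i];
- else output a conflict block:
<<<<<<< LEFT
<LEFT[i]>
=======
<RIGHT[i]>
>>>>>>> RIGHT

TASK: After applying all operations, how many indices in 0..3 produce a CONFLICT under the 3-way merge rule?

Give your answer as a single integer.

Final LEFT:  [charlie, delta, delta, golf]
Final RIGHT: [alpha, foxtrot, charlie, hotel]
i=0: L=charlie, R=alpha=BASE -> take LEFT -> charlie
i=1: BASE=echo L=delta R=foxtrot all differ -> CONFLICT
i=2: L=delta=BASE, R=charlie -> take RIGHT -> charlie
i=3: BASE=foxtrot L=golf R=hotel all differ -> CONFLICT
Conflict count: 2

Answer: 2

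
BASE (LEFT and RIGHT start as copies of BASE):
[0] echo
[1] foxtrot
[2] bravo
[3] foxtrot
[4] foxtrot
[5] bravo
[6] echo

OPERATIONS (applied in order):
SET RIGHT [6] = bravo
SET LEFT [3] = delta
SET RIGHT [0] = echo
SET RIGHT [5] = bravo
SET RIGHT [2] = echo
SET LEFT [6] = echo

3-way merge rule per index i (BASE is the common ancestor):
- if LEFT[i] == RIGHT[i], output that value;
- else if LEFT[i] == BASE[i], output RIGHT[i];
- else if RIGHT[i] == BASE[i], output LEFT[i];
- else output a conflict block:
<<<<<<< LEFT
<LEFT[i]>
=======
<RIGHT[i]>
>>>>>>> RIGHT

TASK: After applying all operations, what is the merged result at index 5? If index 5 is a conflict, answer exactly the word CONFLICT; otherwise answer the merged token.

Final LEFT:  [echo, foxtrot, bravo, delta, foxtrot, bravo, echo]
Final RIGHT: [echo, foxtrot, echo, foxtrot, foxtrot, bravo, bravo]
i=0: L=echo R=echo -> agree -> echo
i=1: L=foxtrot R=foxtrot -> agree -> foxtrot
i=2: L=bravo=BASE, R=echo -> take RIGHT -> echo
i=3: L=delta, R=foxtrot=BASE -> take LEFT -> delta
i=4: L=foxtrot R=foxtrot -> agree -> foxtrot
i=5: L=bravo R=bravo -> agree -> bravo
i=6: L=echo=BASE, R=bravo -> take RIGHT -> bravo
Index 5 -> bravo

Answer: bravo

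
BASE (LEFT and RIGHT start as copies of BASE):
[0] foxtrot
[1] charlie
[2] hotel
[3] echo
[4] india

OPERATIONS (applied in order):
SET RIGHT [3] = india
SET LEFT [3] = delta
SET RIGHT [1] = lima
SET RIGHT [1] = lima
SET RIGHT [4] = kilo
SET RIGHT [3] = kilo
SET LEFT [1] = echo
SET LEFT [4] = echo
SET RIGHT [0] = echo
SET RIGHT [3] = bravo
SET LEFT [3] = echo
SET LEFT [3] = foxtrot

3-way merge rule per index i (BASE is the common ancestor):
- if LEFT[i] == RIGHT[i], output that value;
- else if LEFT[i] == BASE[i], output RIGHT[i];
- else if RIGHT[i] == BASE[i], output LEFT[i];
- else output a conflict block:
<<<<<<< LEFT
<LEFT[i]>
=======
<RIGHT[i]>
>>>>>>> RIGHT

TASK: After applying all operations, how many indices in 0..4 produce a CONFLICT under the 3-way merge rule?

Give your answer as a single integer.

Final LEFT:  [foxtrot, echo, hotel, foxtrot, echo]
Final RIGHT: [echo, lima, hotel, bravo, kilo]
i=0: L=foxtrot=BASE, R=echo -> take RIGHT -> echo
i=1: BASE=charlie L=echo R=lima all differ -> CONFLICT
i=2: L=hotel R=hotel -> agree -> hotel
i=3: BASE=echo L=foxtrot R=bravo all differ -> CONFLICT
i=4: BASE=india L=echo R=kilo all differ -> CONFLICT
Conflict count: 3

Answer: 3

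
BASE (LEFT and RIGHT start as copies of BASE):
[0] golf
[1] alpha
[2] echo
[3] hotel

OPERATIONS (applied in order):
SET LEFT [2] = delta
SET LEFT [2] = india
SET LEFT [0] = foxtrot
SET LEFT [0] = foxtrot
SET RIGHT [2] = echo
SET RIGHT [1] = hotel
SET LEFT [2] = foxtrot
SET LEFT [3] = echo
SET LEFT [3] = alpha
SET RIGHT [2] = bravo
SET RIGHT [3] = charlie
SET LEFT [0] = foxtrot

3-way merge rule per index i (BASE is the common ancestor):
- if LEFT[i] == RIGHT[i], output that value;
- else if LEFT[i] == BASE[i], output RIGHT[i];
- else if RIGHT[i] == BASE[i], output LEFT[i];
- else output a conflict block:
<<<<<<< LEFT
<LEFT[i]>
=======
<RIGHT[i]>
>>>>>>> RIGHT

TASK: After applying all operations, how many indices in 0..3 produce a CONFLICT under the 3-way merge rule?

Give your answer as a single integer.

Final LEFT:  [foxtrot, alpha, foxtrot, alpha]
Final RIGHT: [golf, hotel, bravo, charlie]
i=0: L=foxtrot, R=golf=BASE -> take LEFT -> foxtrot
i=1: L=alpha=BASE, R=hotel -> take RIGHT -> hotel
i=2: BASE=echo L=foxtrot R=bravo all differ -> CONFLICT
i=3: BASE=hotel L=alpha R=charlie all differ -> CONFLICT
Conflict count: 2

Answer: 2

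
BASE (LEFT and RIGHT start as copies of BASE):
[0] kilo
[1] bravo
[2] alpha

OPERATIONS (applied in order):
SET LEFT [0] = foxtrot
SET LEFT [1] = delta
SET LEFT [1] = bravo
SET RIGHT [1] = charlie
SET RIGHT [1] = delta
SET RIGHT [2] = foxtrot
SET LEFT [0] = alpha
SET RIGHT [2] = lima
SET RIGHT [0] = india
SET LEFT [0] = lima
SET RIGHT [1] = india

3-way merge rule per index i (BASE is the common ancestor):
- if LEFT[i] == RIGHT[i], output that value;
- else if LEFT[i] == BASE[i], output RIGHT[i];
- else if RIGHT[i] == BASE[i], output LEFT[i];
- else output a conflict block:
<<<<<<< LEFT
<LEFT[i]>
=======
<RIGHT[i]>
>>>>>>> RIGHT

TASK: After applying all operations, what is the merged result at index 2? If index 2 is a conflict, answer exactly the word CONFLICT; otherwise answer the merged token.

Final LEFT:  [lima, bravo, alpha]
Final RIGHT: [india, india, lima]
i=0: BASE=kilo L=lima R=india all differ -> CONFLICT
i=1: L=bravo=BASE, R=india -> take RIGHT -> india
i=2: L=alpha=BASE, R=lima -> take RIGHT -> lima
Index 2 -> lima

Answer: lima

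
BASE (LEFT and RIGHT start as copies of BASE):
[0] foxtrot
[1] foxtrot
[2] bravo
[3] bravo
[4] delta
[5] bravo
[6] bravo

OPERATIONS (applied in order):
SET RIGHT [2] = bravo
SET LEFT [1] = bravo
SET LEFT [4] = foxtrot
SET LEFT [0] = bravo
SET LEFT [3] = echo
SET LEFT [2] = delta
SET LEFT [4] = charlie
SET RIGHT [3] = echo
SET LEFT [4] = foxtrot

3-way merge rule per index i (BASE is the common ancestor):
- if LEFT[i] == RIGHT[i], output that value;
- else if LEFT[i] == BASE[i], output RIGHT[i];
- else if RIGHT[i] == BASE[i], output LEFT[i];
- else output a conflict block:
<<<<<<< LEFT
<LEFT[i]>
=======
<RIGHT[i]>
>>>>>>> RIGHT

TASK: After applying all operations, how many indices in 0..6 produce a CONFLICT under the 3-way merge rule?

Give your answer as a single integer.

Final LEFT:  [bravo, bravo, delta, echo, foxtrot, bravo, bravo]
Final RIGHT: [foxtrot, foxtrot, bravo, echo, delta, bravo, bravo]
i=0: L=bravo, R=foxtrot=BASE -> take LEFT -> bravo
i=1: L=bravo, R=foxtrot=BASE -> take LEFT -> bravo
i=2: L=delta, R=bravo=BASE -> take LEFT -> delta
i=3: L=echo R=echo -> agree -> echo
i=4: L=foxtrot, R=delta=BASE -> take LEFT -> foxtrot
i=5: L=bravo R=bravo -> agree -> bravo
i=6: L=bravo R=bravo -> agree -> bravo
Conflict count: 0

Answer: 0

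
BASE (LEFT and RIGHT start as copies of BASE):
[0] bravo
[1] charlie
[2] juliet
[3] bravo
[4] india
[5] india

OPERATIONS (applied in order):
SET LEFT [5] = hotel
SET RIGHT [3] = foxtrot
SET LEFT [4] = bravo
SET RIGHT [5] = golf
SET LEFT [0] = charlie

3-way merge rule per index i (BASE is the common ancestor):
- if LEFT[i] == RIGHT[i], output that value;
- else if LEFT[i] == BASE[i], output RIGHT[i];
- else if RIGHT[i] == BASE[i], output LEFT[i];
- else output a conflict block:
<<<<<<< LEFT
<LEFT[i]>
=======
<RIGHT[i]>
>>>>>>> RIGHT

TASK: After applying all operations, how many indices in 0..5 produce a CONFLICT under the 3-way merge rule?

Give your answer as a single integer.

Final LEFT:  [charlie, charlie, juliet, bravo, bravo, hotel]
Final RIGHT: [bravo, charlie, juliet, foxtrot, india, golf]
i=0: L=charlie, R=bravo=BASE -> take LEFT -> charlie
i=1: L=charlie R=charlie -> agree -> charlie
i=2: L=juliet R=juliet -> agree -> juliet
i=3: L=bravo=BASE, R=foxtrot -> take RIGHT -> foxtrot
i=4: L=bravo, R=india=BASE -> take LEFT -> bravo
i=5: BASE=india L=hotel R=golf all differ -> CONFLICT
Conflict count: 1

Answer: 1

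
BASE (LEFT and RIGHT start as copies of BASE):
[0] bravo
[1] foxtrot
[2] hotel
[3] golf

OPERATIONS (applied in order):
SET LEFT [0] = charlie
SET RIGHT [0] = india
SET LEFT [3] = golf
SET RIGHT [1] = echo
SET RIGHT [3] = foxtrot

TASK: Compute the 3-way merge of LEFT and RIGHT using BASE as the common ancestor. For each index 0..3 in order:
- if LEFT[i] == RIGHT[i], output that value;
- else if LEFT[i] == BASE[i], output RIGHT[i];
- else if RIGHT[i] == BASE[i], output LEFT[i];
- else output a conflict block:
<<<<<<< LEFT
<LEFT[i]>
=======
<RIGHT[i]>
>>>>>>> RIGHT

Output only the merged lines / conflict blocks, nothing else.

Answer: <<<<<<< LEFT
charlie
=======
india
>>>>>>> RIGHT
echo
hotel
foxtrot

Derivation:
Final LEFT:  [charlie, foxtrot, hotel, golf]
Final RIGHT: [india, echo, hotel, foxtrot]
i=0: BASE=bravo L=charlie R=india all differ -> CONFLICT
i=1: L=foxtrot=BASE, R=echo -> take RIGHT -> echo
i=2: L=hotel R=hotel -> agree -> hotel
i=3: L=golf=BASE, R=foxtrot -> take RIGHT -> foxtrot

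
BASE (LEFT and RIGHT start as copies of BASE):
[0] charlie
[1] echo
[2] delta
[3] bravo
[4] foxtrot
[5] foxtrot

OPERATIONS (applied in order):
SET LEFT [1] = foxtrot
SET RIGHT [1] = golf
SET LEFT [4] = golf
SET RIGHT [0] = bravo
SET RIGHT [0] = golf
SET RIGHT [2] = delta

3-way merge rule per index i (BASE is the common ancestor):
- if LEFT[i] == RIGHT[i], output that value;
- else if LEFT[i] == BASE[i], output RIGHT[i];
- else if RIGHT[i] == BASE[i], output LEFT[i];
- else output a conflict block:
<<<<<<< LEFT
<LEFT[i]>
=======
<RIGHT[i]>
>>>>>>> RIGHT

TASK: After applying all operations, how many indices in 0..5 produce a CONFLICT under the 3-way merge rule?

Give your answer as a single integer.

Answer: 1

Derivation:
Final LEFT:  [charlie, foxtrot, delta, bravo, golf, foxtrot]
Final RIGHT: [golf, golf, delta, bravo, foxtrot, foxtrot]
i=0: L=charlie=BASE, R=golf -> take RIGHT -> golf
i=1: BASE=echo L=foxtrot R=golf all differ -> CONFLICT
i=2: L=delta R=delta -> agree -> delta
i=3: L=bravo R=bravo -> agree -> bravo
i=4: L=golf, R=foxtrot=BASE -> take LEFT -> golf
i=5: L=foxtrot R=foxtrot -> agree -> foxtrot
Conflict count: 1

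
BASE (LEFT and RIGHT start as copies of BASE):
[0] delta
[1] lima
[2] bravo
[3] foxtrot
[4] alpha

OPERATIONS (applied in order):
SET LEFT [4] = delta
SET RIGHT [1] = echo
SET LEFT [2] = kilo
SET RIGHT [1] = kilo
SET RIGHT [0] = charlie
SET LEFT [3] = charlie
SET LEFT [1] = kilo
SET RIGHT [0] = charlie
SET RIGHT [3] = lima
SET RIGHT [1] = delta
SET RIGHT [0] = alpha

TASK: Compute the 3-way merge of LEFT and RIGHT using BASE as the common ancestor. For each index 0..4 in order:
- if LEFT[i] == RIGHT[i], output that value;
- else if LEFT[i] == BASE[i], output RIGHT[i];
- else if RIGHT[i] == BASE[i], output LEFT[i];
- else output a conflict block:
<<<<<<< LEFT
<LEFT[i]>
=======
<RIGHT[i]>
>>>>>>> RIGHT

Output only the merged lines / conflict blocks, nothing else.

Answer: alpha
<<<<<<< LEFT
kilo
=======
delta
>>>>>>> RIGHT
kilo
<<<<<<< LEFT
charlie
=======
lima
>>>>>>> RIGHT
delta

Derivation:
Final LEFT:  [delta, kilo, kilo, charlie, delta]
Final RIGHT: [alpha, delta, bravo, lima, alpha]
i=0: L=delta=BASE, R=alpha -> take RIGHT -> alpha
i=1: BASE=lima L=kilo R=delta all differ -> CONFLICT
i=2: L=kilo, R=bravo=BASE -> take LEFT -> kilo
i=3: BASE=foxtrot L=charlie R=lima all differ -> CONFLICT
i=4: L=delta, R=alpha=BASE -> take LEFT -> delta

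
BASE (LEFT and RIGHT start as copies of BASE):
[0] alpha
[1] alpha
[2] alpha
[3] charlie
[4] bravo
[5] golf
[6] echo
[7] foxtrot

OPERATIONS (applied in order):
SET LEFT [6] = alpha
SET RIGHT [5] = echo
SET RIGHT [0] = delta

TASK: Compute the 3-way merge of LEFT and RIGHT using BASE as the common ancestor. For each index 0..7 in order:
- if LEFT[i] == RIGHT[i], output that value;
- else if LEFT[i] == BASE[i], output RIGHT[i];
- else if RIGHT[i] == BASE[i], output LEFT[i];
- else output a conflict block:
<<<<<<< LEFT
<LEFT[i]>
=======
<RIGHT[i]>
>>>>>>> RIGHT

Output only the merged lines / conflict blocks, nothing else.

Final LEFT:  [alpha, alpha, alpha, charlie, bravo, golf, alpha, foxtrot]
Final RIGHT: [delta, alpha, alpha, charlie, bravo, echo, echo, foxtrot]
i=0: L=alpha=BASE, R=delta -> take RIGHT -> delta
i=1: L=alpha R=alpha -> agree -> alpha
i=2: L=alpha R=alpha -> agree -> alpha
i=3: L=charlie R=charlie -> agree -> charlie
i=4: L=bravo R=bravo -> agree -> bravo
i=5: L=golf=BASE, R=echo -> take RIGHT -> echo
i=6: L=alpha, R=echo=BASE -> take LEFT -> alpha
i=7: L=foxtrot R=foxtrot -> agree -> foxtrot

Answer: delta
alpha
alpha
charlie
bravo
echo
alpha
foxtrot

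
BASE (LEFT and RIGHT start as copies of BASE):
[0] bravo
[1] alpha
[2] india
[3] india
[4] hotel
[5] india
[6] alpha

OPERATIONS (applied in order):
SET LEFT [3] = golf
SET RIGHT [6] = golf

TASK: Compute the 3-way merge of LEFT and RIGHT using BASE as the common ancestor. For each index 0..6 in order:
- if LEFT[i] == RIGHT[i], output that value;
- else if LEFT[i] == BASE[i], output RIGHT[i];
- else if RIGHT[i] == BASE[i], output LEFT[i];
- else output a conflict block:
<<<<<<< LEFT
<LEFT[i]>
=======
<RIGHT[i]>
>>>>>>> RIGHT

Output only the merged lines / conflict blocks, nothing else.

Answer: bravo
alpha
india
golf
hotel
india
golf

Derivation:
Final LEFT:  [bravo, alpha, india, golf, hotel, india, alpha]
Final RIGHT: [bravo, alpha, india, india, hotel, india, golf]
i=0: L=bravo R=bravo -> agree -> bravo
i=1: L=alpha R=alpha -> agree -> alpha
i=2: L=india R=india -> agree -> india
i=3: L=golf, R=india=BASE -> take LEFT -> golf
i=4: L=hotel R=hotel -> agree -> hotel
i=5: L=india R=india -> agree -> india
i=6: L=alpha=BASE, R=golf -> take RIGHT -> golf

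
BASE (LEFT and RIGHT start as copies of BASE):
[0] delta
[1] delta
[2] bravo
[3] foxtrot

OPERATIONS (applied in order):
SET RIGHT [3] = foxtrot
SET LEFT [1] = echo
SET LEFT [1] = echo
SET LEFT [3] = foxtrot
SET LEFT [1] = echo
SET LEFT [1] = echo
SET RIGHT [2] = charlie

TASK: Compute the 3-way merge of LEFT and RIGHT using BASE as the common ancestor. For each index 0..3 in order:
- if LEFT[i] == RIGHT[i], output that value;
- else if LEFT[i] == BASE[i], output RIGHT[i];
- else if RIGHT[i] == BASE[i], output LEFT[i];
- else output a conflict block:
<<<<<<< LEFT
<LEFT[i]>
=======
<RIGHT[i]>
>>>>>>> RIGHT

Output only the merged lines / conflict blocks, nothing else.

Final LEFT:  [delta, echo, bravo, foxtrot]
Final RIGHT: [delta, delta, charlie, foxtrot]
i=0: L=delta R=delta -> agree -> delta
i=1: L=echo, R=delta=BASE -> take LEFT -> echo
i=2: L=bravo=BASE, R=charlie -> take RIGHT -> charlie
i=3: L=foxtrot R=foxtrot -> agree -> foxtrot

Answer: delta
echo
charlie
foxtrot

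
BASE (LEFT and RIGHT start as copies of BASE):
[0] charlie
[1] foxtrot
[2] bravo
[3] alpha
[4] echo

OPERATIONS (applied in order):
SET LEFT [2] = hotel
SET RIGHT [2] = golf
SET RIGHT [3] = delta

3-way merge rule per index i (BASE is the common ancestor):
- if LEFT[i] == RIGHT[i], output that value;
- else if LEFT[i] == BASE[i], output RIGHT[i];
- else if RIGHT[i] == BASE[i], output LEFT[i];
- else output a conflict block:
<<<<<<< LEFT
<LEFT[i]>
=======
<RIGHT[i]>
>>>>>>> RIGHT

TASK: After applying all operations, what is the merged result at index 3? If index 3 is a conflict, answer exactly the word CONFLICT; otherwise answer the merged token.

Answer: delta

Derivation:
Final LEFT:  [charlie, foxtrot, hotel, alpha, echo]
Final RIGHT: [charlie, foxtrot, golf, delta, echo]
i=0: L=charlie R=charlie -> agree -> charlie
i=1: L=foxtrot R=foxtrot -> agree -> foxtrot
i=2: BASE=bravo L=hotel R=golf all differ -> CONFLICT
i=3: L=alpha=BASE, R=delta -> take RIGHT -> delta
i=4: L=echo R=echo -> agree -> echo
Index 3 -> delta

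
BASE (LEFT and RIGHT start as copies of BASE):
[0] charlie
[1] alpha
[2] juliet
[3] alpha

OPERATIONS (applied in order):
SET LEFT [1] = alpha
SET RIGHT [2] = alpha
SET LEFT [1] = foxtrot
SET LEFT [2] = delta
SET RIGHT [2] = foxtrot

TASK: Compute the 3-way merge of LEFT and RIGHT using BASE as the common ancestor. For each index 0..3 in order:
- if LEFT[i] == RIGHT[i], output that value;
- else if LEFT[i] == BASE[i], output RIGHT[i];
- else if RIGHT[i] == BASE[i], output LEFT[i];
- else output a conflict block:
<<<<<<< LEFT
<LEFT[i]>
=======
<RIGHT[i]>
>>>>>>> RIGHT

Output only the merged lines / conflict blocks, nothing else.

Answer: charlie
foxtrot
<<<<<<< LEFT
delta
=======
foxtrot
>>>>>>> RIGHT
alpha

Derivation:
Final LEFT:  [charlie, foxtrot, delta, alpha]
Final RIGHT: [charlie, alpha, foxtrot, alpha]
i=0: L=charlie R=charlie -> agree -> charlie
i=1: L=foxtrot, R=alpha=BASE -> take LEFT -> foxtrot
i=2: BASE=juliet L=delta R=foxtrot all differ -> CONFLICT
i=3: L=alpha R=alpha -> agree -> alpha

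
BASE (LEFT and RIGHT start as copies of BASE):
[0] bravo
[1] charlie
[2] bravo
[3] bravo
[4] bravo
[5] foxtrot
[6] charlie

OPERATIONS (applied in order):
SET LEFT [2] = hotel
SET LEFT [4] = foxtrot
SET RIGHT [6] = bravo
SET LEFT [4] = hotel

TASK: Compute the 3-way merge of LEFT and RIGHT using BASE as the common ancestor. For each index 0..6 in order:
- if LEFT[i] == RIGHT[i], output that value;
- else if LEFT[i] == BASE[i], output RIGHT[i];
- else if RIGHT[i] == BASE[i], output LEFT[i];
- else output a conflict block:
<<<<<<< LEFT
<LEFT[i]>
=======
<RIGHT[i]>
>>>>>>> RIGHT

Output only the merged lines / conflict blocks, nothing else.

Final LEFT:  [bravo, charlie, hotel, bravo, hotel, foxtrot, charlie]
Final RIGHT: [bravo, charlie, bravo, bravo, bravo, foxtrot, bravo]
i=0: L=bravo R=bravo -> agree -> bravo
i=1: L=charlie R=charlie -> agree -> charlie
i=2: L=hotel, R=bravo=BASE -> take LEFT -> hotel
i=3: L=bravo R=bravo -> agree -> bravo
i=4: L=hotel, R=bravo=BASE -> take LEFT -> hotel
i=5: L=foxtrot R=foxtrot -> agree -> foxtrot
i=6: L=charlie=BASE, R=bravo -> take RIGHT -> bravo

Answer: bravo
charlie
hotel
bravo
hotel
foxtrot
bravo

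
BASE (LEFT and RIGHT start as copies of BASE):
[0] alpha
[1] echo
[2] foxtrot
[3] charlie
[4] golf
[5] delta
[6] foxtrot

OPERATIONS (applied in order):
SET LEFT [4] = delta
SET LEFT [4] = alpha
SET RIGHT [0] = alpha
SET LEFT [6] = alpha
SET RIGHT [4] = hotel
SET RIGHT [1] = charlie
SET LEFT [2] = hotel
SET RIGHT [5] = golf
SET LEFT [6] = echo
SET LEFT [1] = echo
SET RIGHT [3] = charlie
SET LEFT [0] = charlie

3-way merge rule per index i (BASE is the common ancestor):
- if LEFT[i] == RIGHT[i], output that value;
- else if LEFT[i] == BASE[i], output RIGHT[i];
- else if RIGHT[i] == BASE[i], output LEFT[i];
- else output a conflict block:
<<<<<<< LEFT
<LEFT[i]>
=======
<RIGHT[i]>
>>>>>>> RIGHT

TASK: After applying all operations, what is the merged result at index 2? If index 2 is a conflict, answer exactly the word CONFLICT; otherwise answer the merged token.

Final LEFT:  [charlie, echo, hotel, charlie, alpha, delta, echo]
Final RIGHT: [alpha, charlie, foxtrot, charlie, hotel, golf, foxtrot]
i=0: L=charlie, R=alpha=BASE -> take LEFT -> charlie
i=1: L=echo=BASE, R=charlie -> take RIGHT -> charlie
i=2: L=hotel, R=foxtrot=BASE -> take LEFT -> hotel
i=3: L=charlie R=charlie -> agree -> charlie
i=4: BASE=golf L=alpha R=hotel all differ -> CONFLICT
i=5: L=delta=BASE, R=golf -> take RIGHT -> golf
i=6: L=echo, R=foxtrot=BASE -> take LEFT -> echo
Index 2 -> hotel

Answer: hotel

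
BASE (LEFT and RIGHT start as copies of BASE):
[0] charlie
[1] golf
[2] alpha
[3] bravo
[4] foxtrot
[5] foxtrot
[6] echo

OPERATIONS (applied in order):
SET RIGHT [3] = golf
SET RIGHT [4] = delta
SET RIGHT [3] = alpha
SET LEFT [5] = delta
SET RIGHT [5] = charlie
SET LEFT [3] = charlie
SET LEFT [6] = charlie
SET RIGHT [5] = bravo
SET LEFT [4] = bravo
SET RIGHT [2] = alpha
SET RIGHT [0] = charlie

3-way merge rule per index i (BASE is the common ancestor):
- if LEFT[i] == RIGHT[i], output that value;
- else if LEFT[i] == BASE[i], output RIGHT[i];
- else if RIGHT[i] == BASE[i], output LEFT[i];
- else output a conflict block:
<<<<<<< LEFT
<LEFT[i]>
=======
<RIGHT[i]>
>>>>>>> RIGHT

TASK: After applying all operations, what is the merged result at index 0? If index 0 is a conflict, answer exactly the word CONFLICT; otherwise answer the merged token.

Answer: charlie

Derivation:
Final LEFT:  [charlie, golf, alpha, charlie, bravo, delta, charlie]
Final RIGHT: [charlie, golf, alpha, alpha, delta, bravo, echo]
i=0: L=charlie R=charlie -> agree -> charlie
i=1: L=golf R=golf -> agree -> golf
i=2: L=alpha R=alpha -> agree -> alpha
i=3: BASE=bravo L=charlie R=alpha all differ -> CONFLICT
i=4: BASE=foxtrot L=bravo R=delta all differ -> CONFLICT
i=5: BASE=foxtrot L=delta R=bravo all differ -> CONFLICT
i=6: L=charlie, R=echo=BASE -> take LEFT -> charlie
Index 0 -> charlie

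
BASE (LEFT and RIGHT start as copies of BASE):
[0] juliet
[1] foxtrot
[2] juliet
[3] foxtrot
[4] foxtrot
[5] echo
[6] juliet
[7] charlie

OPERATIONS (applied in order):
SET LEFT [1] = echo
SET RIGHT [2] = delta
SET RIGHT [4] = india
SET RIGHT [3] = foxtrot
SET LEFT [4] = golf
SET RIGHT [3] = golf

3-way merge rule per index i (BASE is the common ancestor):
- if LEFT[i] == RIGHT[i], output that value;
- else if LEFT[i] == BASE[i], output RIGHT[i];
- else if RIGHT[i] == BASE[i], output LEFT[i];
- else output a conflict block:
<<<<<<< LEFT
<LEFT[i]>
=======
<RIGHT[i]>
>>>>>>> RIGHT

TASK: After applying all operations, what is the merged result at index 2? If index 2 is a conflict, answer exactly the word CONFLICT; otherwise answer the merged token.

Final LEFT:  [juliet, echo, juliet, foxtrot, golf, echo, juliet, charlie]
Final RIGHT: [juliet, foxtrot, delta, golf, india, echo, juliet, charlie]
i=0: L=juliet R=juliet -> agree -> juliet
i=1: L=echo, R=foxtrot=BASE -> take LEFT -> echo
i=2: L=juliet=BASE, R=delta -> take RIGHT -> delta
i=3: L=foxtrot=BASE, R=golf -> take RIGHT -> golf
i=4: BASE=foxtrot L=golf R=india all differ -> CONFLICT
i=5: L=echo R=echo -> agree -> echo
i=6: L=juliet R=juliet -> agree -> juliet
i=7: L=charlie R=charlie -> agree -> charlie
Index 2 -> delta

Answer: delta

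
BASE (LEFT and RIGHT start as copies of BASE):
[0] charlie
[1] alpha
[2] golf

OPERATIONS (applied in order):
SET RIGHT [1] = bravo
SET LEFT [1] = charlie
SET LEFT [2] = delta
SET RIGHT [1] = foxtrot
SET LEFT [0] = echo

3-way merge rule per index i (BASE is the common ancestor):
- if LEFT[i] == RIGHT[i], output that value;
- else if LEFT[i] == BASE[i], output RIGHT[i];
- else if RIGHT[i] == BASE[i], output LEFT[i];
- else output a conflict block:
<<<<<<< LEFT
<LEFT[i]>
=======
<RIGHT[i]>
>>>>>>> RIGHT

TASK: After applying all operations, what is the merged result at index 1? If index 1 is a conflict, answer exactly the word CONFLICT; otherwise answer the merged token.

Final LEFT:  [echo, charlie, delta]
Final RIGHT: [charlie, foxtrot, golf]
i=0: L=echo, R=charlie=BASE -> take LEFT -> echo
i=1: BASE=alpha L=charlie R=foxtrot all differ -> CONFLICT
i=2: L=delta, R=golf=BASE -> take LEFT -> delta
Index 1 -> CONFLICT

Answer: CONFLICT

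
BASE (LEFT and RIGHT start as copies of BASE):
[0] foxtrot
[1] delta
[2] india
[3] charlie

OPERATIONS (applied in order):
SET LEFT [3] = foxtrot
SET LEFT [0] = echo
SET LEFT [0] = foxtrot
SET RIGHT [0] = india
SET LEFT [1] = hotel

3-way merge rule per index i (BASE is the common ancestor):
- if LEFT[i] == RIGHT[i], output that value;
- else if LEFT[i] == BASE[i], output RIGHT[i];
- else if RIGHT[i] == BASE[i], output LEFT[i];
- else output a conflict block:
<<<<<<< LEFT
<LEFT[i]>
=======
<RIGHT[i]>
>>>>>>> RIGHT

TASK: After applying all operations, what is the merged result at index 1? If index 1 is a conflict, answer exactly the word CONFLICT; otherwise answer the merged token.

Answer: hotel

Derivation:
Final LEFT:  [foxtrot, hotel, india, foxtrot]
Final RIGHT: [india, delta, india, charlie]
i=0: L=foxtrot=BASE, R=india -> take RIGHT -> india
i=1: L=hotel, R=delta=BASE -> take LEFT -> hotel
i=2: L=india R=india -> agree -> india
i=3: L=foxtrot, R=charlie=BASE -> take LEFT -> foxtrot
Index 1 -> hotel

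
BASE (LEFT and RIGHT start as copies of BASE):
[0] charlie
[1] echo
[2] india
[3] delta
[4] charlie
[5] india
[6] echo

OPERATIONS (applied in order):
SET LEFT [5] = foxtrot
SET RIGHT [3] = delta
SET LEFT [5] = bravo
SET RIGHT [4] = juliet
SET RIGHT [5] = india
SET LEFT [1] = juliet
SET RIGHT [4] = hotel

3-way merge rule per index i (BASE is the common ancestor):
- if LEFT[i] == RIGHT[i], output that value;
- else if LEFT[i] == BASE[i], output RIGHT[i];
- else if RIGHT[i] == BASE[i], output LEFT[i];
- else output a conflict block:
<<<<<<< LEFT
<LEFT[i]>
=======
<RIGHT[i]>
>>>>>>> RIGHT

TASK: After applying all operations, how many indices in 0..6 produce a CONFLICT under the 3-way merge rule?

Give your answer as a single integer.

Final LEFT:  [charlie, juliet, india, delta, charlie, bravo, echo]
Final RIGHT: [charlie, echo, india, delta, hotel, india, echo]
i=0: L=charlie R=charlie -> agree -> charlie
i=1: L=juliet, R=echo=BASE -> take LEFT -> juliet
i=2: L=india R=india -> agree -> india
i=3: L=delta R=delta -> agree -> delta
i=4: L=charlie=BASE, R=hotel -> take RIGHT -> hotel
i=5: L=bravo, R=india=BASE -> take LEFT -> bravo
i=6: L=echo R=echo -> agree -> echo
Conflict count: 0

Answer: 0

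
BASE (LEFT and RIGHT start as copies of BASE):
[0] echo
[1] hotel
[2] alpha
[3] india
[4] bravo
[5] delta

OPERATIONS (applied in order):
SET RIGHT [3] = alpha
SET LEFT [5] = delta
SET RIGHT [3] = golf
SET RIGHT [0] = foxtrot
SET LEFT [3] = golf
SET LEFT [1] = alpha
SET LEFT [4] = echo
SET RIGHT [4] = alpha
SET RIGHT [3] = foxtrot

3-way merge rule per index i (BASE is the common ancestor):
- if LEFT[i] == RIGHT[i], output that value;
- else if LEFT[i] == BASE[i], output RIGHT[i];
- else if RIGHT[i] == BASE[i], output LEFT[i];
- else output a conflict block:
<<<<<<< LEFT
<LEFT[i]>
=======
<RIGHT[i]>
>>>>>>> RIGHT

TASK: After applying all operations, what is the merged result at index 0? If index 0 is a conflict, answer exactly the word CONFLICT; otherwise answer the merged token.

Final LEFT:  [echo, alpha, alpha, golf, echo, delta]
Final RIGHT: [foxtrot, hotel, alpha, foxtrot, alpha, delta]
i=0: L=echo=BASE, R=foxtrot -> take RIGHT -> foxtrot
i=1: L=alpha, R=hotel=BASE -> take LEFT -> alpha
i=2: L=alpha R=alpha -> agree -> alpha
i=3: BASE=india L=golf R=foxtrot all differ -> CONFLICT
i=4: BASE=bravo L=echo R=alpha all differ -> CONFLICT
i=5: L=delta R=delta -> agree -> delta
Index 0 -> foxtrot

Answer: foxtrot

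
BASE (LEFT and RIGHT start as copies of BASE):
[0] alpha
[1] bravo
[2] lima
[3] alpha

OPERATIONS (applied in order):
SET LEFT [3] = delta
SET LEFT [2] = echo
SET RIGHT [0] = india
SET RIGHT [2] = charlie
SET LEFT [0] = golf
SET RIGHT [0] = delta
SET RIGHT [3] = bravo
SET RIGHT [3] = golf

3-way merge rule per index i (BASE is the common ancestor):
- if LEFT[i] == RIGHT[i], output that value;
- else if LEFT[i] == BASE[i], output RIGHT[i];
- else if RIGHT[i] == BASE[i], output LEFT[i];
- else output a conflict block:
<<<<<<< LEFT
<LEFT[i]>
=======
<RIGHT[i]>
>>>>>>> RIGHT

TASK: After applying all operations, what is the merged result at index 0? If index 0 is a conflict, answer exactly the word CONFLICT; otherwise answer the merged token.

Final LEFT:  [golf, bravo, echo, delta]
Final RIGHT: [delta, bravo, charlie, golf]
i=0: BASE=alpha L=golf R=delta all differ -> CONFLICT
i=1: L=bravo R=bravo -> agree -> bravo
i=2: BASE=lima L=echo R=charlie all differ -> CONFLICT
i=3: BASE=alpha L=delta R=golf all differ -> CONFLICT
Index 0 -> CONFLICT

Answer: CONFLICT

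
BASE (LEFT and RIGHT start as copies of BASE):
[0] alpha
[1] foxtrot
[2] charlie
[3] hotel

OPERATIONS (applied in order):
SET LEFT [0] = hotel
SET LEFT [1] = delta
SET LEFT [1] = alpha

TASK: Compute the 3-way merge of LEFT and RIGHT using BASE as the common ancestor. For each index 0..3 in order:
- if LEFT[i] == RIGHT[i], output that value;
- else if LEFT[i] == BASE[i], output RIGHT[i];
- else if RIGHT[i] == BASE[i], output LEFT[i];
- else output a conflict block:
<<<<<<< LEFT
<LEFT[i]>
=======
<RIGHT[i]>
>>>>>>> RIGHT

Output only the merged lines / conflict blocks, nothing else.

Answer: hotel
alpha
charlie
hotel

Derivation:
Final LEFT:  [hotel, alpha, charlie, hotel]
Final RIGHT: [alpha, foxtrot, charlie, hotel]
i=0: L=hotel, R=alpha=BASE -> take LEFT -> hotel
i=1: L=alpha, R=foxtrot=BASE -> take LEFT -> alpha
i=2: L=charlie R=charlie -> agree -> charlie
i=3: L=hotel R=hotel -> agree -> hotel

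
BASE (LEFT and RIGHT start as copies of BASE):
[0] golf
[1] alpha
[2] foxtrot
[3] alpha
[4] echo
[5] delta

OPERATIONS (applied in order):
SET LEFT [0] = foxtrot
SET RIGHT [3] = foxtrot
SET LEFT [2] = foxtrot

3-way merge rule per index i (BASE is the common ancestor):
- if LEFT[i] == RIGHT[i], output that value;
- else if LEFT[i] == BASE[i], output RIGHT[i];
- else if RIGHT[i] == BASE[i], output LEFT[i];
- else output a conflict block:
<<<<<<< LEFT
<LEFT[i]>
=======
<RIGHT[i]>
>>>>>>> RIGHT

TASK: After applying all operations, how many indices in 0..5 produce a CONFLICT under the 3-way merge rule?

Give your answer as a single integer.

Answer: 0

Derivation:
Final LEFT:  [foxtrot, alpha, foxtrot, alpha, echo, delta]
Final RIGHT: [golf, alpha, foxtrot, foxtrot, echo, delta]
i=0: L=foxtrot, R=golf=BASE -> take LEFT -> foxtrot
i=1: L=alpha R=alpha -> agree -> alpha
i=2: L=foxtrot R=foxtrot -> agree -> foxtrot
i=3: L=alpha=BASE, R=foxtrot -> take RIGHT -> foxtrot
i=4: L=echo R=echo -> agree -> echo
i=5: L=delta R=delta -> agree -> delta
Conflict count: 0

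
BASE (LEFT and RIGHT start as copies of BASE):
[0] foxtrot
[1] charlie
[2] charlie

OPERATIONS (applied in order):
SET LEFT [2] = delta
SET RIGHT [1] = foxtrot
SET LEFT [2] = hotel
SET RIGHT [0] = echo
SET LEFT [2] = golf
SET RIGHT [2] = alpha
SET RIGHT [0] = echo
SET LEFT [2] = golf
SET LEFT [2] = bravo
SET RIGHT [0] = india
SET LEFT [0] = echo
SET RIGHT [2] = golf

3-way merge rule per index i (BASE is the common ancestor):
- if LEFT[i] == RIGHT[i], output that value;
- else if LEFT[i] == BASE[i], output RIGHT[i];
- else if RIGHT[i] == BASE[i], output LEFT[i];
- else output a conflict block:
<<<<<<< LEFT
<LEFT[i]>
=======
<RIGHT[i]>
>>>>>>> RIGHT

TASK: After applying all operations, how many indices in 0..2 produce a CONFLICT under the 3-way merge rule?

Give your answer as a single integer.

Final LEFT:  [echo, charlie, bravo]
Final RIGHT: [india, foxtrot, golf]
i=0: BASE=foxtrot L=echo R=india all differ -> CONFLICT
i=1: L=charlie=BASE, R=foxtrot -> take RIGHT -> foxtrot
i=2: BASE=charlie L=bravo R=golf all differ -> CONFLICT
Conflict count: 2

Answer: 2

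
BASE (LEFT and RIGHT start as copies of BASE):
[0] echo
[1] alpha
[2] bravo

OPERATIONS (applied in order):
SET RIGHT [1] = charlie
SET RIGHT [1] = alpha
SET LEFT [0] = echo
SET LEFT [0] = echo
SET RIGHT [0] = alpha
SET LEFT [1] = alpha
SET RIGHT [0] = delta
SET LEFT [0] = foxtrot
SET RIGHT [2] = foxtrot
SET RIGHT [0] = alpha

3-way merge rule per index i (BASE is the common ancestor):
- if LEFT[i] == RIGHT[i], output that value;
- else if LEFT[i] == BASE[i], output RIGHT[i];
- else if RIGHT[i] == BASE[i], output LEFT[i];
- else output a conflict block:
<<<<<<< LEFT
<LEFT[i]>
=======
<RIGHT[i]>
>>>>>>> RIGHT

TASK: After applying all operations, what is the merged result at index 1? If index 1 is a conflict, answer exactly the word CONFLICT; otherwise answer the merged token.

Answer: alpha

Derivation:
Final LEFT:  [foxtrot, alpha, bravo]
Final RIGHT: [alpha, alpha, foxtrot]
i=0: BASE=echo L=foxtrot R=alpha all differ -> CONFLICT
i=1: L=alpha R=alpha -> agree -> alpha
i=2: L=bravo=BASE, R=foxtrot -> take RIGHT -> foxtrot
Index 1 -> alpha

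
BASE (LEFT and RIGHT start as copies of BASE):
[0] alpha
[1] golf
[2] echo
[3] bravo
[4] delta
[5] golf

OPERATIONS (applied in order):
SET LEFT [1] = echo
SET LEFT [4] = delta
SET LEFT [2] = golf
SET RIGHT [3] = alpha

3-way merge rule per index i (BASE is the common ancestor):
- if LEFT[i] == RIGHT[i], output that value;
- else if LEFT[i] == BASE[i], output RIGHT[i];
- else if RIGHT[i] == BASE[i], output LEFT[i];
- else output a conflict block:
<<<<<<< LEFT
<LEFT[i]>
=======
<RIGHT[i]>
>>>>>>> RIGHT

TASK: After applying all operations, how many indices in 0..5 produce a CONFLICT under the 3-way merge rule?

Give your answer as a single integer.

Final LEFT:  [alpha, echo, golf, bravo, delta, golf]
Final RIGHT: [alpha, golf, echo, alpha, delta, golf]
i=0: L=alpha R=alpha -> agree -> alpha
i=1: L=echo, R=golf=BASE -> take LEFT -> echo
i=2: L=golf, R=echo=BASE -> take LEFT -> golf
i=3: L=bravo=BASE, R=alpha -> take RIGHT -> alpha
i=4: L=delta R=delta -> agree -> delta
i=5: L=golf R=golf -> agree -> golf
Conflict count: 0

Answer: 0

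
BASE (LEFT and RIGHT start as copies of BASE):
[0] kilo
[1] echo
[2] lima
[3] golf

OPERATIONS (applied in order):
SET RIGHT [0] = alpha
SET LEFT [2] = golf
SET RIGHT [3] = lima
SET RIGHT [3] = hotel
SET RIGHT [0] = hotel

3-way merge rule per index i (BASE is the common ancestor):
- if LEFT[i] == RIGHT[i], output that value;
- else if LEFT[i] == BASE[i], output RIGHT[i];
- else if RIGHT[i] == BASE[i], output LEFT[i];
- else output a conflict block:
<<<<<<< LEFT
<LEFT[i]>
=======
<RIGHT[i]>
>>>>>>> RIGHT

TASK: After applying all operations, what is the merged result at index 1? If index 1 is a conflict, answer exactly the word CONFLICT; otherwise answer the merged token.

Answer: echo

Derivation:
Final LEFT:  [kilo, echo, golf, golf]
Final RIGHT: [hotel, echo, lima, hotel]
i=0: L=kilo=BASE, R=hotel -> take RIGHT -> hotel
i=1: L=echo R=echo -> agree -> echo
i=2: L=golf, R=lima=BASE -> take LEFT -> golf
i=3: L=golf=BASE, R=hotel -> take RIGHT -> hotel
Index 1 -> echo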